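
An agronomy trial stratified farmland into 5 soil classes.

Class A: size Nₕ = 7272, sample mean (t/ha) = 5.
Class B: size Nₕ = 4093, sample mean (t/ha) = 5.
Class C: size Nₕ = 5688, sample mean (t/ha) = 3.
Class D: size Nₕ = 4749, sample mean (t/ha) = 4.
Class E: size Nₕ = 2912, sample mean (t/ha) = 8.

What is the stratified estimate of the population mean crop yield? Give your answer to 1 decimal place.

N = 7272 + 4093 + 5688 + 4749 + 2912 = 24714.
The stratified mean weights each stratum mean by its population share Nₕ/N.
Σ Nₕx̄ₕ = 7272·5 + 4093·5 + 5688·3 + 4749·4 + 2912·8 = 36360 + 20465 + 17064 + 18996 + 23296 = 116181.
Divide by N: 116181 / 24714 = 4.701... → 4.7.

4.7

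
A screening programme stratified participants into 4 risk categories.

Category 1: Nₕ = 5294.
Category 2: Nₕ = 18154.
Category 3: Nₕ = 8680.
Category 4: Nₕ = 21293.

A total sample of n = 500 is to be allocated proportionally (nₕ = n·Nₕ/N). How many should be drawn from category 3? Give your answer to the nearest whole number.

N = 5294 + 18154 + 8680 + 21293 = 53421.
n_3 = 500·8680/53421 = 81.241... → 81.

81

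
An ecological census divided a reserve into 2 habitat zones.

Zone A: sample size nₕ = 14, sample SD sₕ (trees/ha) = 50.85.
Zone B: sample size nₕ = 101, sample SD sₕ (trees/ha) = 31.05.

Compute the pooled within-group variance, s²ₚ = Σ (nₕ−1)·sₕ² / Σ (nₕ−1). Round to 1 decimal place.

A: (14−1)·50.85² = 13·2585.7225 = 33614.3925
B: (101−1)·31.05² = 100·964.1025 = 96410.25
Numerator = 130024.6425; denominator = Σ(nₕ−1) = 113.
s²ₚ = 130024.6425/113 = 1150.661... → 1150.7.

1150.7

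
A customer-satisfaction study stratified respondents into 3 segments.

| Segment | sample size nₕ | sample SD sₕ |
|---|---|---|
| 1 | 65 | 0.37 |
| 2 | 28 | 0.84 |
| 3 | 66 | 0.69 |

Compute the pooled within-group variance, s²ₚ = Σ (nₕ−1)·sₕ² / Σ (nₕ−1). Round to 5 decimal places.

0.37666

Degrees of freedom: 64 + 27 + 65 = 156.
Σ(nₕ−1)sₕ² = 64·0.1369 + 27·0.7056 + 65·0.4761 = 58.7593.
s²ₚ = 58.7593 / 156 = 0.3766622... → 0.37666.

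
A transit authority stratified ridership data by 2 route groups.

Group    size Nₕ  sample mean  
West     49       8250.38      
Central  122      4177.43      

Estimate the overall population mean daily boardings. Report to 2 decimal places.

N = 171; weights Wₕ = Nₕ/N = (0.2865, 0.7135).
x̄_st = Σ Wₕ·x̄ₕ = 0.2865·8250.38 + 0.7135·4177.43 ≈ 5344.5326...
→ 5344.53.

5344.53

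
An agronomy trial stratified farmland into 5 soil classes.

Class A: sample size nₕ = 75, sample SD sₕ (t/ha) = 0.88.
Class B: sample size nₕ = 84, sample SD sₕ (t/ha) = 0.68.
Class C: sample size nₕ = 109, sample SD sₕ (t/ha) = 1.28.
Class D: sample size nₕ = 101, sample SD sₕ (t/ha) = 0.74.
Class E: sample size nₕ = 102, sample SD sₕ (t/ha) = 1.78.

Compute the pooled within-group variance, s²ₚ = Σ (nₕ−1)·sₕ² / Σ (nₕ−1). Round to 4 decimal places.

Degrees of freedom: 74 + 83 + 108 + 100 + 101 = 466.
Σ(nₕ−1)sₕ² = 74·0.7744 + 83·0.4624 + 108·1.6384 + 100·0.5476 + 101·3.1684 = 647.4004.
s²ₚ = 647.4004 / 466 = 1.389271... → 1.3893.

1.3893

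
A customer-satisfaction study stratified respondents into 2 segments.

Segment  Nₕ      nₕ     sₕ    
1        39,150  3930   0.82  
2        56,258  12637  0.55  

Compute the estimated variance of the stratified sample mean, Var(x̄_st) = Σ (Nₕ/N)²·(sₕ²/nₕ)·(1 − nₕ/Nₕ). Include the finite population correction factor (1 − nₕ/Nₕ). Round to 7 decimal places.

0.0000324

N = 95408; Wₕ = Nₕ/N.
segment 1: (39150/95408)²·0.82²/3930·(1 − 3930/39150) = 0.0000259171
segment 2: (56258/95408)²·0.55²/12637·(1 − 12637/56258) = 0.0000064534
Sum = 0.0000323706 → 0.0000324.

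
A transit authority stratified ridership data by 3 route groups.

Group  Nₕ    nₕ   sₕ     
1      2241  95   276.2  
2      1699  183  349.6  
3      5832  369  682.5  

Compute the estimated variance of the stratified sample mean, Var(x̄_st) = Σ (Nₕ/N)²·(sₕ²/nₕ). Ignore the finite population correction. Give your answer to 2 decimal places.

512.04

N = 9772. Term for each stratum: Wₕ²sₕ²/nₕ.
Var(x̄_st) = 42.23189 + 20.18885 + 449.62149 = 512.04223 → 512.04.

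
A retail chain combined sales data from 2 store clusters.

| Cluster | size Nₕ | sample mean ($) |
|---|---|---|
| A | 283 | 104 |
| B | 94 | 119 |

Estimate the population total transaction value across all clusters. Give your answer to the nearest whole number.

Estimate total by summing Nₕ·x̄ₕ over strata.
283·104 + 94·119 = 29432 + 11186 = 40618.

40618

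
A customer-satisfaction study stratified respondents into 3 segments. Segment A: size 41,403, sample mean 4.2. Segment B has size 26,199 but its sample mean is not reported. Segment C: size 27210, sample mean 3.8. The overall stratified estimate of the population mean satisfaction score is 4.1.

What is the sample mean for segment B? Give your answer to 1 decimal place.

4.3

Σ Nₕx̄ₕ = N·μ, so 26199·x̄_B = 94812·4.1 − (41403·4.2 + 27210·3.8).
= 388729.2 − 277290.6 = 111438.6.
x̄_B = 111438.6 / 26199 = 4.254... → 4.3.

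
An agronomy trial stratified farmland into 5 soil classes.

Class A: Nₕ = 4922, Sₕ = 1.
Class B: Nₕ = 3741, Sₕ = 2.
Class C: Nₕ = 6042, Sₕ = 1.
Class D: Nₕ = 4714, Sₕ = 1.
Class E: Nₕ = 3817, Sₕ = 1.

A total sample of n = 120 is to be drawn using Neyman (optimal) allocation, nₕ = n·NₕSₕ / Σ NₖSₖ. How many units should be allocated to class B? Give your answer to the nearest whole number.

33

A: NₕSₕ = 4922·1 = 4922
B: NₕSₕ = 3741·2 = 7482
C: NₕSₕ = 6042·1 = 6042
D: NₕSₕ = 4714·1 = 4714
E: NₕSₕ = 3817·1 = 3817
Σ NₕSₕ = 26977.
n_B = 120·7482/26977 = 33.282... → 33.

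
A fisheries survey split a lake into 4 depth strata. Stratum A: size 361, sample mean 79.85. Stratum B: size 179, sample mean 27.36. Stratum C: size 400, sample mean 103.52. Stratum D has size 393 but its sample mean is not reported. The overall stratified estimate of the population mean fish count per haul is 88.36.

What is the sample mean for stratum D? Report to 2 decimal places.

Σ Nₕx̄ₕ = N·μ, so 393·x̄_D = 1333·88.36 − (361·79.85 + 179·27.36 + 400·103.52).
= 117783.88 − 75131.29 = 42652.59.
x̄_D = 42652.59 / 393 = 108.5308... → 108.53.

108.53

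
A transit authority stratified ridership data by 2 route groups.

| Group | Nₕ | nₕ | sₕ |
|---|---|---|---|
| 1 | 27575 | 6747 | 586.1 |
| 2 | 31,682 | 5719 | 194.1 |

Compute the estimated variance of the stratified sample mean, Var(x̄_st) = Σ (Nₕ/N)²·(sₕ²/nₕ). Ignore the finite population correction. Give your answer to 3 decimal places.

12.908

N = 59257; Wₕ = Nₕ/N.
group 1: (27575/59257)²·586.1²/6747 = 11.025149
group 2: (31682/59257)²·194.1²/5719 = 1.883115
Sum = 12.908264 → 12.908.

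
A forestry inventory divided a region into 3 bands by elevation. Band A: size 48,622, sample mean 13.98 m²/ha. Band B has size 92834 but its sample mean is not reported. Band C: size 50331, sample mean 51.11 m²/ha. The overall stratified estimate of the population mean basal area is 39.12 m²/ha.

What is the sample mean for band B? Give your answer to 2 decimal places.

45.79

Σ Nₕx̄ₕ = N·μ, so 92834·x̄_B = 191787·39.12 − (48622·13.98 + 50331·51.11).
= 7502707.44 − 3252152.97 = 4250554.47.
x̄_B = 4250554.47 / 92834 = 45.7866... → 45.79.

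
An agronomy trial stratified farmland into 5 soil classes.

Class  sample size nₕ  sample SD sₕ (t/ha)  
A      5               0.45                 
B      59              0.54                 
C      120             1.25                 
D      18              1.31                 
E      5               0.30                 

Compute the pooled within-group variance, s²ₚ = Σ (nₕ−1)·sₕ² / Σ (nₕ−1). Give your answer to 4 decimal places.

1.1544

A: (5−1)·0.45² = 4·0.2025 = 0.81
B: (59−1)·0.54² = 58·0.2916 = 16.9128
C: (120−1)·1.25² = 119·1.5625 = 185.9375
D: (18−1)·1.31² = 17·1.7161 = 29.1737
E: (5−1)·0.30² = 4·0.09 = 0.36
Numerator = 233.194; denominator = Σ(nₕ−1) = 202.
s²ₚ = 233.194/202 = 1.154426... → 1.1544.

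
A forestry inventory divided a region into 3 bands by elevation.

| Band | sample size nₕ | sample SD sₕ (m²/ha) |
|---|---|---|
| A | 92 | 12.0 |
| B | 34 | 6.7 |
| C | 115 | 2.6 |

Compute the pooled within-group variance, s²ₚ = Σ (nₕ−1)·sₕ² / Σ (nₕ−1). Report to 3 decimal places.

64.521

A: (92−1)·12.0² = 91·144 = 13104
B: (34−1)·6.7² = 33·44.89 = 1481.37
C: (115−1)·2.6² = 114·6.76 = 770.64
Numerator = 15356.01; denominator = Σ(nₕ−1) = 238.
s²ₚ = 15356.01/238 = 64.52105... → 64.521.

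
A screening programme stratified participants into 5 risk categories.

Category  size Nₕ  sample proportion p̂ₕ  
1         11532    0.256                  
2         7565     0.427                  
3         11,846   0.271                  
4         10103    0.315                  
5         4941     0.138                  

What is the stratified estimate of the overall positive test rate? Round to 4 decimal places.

0.2883

N = 11532 + 7565 + 11846 + 10103 + 4941 = 45987.
Overall proportion = Σ (Nₕ/N)·p̂ₕ.
Σ Nₕp̂ₕ = 2952.192 + 3230.255 + 3210.266 + 3182.445 + 681.858 = 13257.016.
13257.016 / 45987 = 0.288277... → 0.2883.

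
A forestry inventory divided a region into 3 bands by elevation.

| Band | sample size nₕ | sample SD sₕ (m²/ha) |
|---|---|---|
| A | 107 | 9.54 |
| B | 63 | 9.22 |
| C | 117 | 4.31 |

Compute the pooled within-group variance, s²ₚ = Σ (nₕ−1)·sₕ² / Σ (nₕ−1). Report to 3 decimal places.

A: (107−1)·9.54² = 106·91.0116 = 9647.2296
B: (63−1)·9.22² = 62·85.0084 = 5270.5208
C: (117−1)·4.31² = 116·18.5761 = 2154.8276
Numerator = 17072.578; denominator = Σ(nₕ−1) = 284.
s²ₚ = 17072.578/284 = 60.11471... → 60.115.

60.115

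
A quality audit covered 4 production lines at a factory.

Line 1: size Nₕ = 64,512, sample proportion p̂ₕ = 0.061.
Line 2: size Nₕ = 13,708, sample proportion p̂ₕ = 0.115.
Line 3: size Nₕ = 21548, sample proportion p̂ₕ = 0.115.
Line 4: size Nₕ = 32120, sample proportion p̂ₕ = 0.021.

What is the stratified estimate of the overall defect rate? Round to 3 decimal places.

0.066

Wₕ = Nₕ/N with N = 131888: 0.4891, 0.1039, 0.1634, 0.2435.
p̂_st = 0.4891·0.061 + 0.1039·0.115 + 0.1634·0.115 + 0.2435·0.021 ≈ 0.06569... → 0.066.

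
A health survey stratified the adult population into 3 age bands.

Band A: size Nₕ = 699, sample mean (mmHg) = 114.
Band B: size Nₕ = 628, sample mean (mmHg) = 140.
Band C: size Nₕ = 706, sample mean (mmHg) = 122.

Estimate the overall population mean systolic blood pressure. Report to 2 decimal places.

N = 2033; weights Wₕ = Nₕ/N = (0.3438, 0.3089, 0.3473).
x̄_st = Σ Wₕ·x̄ₕ = 0.3438·114 + 0.3089·140 + 0.3473·122 ≈ 124.8096...
→ 124.81.

124.81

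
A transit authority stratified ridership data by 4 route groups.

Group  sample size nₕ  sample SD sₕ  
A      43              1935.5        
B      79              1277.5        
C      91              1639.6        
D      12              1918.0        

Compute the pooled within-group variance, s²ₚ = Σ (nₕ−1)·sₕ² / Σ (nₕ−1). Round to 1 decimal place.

2565824.1

Degrees of freedom: 42 + 78 + 90 + 11 = 221.
Σ(nₕ−1)sₕ² = 42·3746160.25 + 78·1632006.25 + 90·2688288.16 + 11·3678724 = 567047116.4.
s²ₚ = 567047116.4 / 221 = 2565824.056... → 2565824.1.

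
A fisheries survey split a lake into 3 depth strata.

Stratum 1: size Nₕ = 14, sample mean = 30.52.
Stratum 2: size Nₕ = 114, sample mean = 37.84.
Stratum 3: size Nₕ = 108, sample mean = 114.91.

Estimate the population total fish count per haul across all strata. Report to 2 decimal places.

1: 14·30.52 = 427.28
2: 114·37.84 = 4313.76
3: 108·114.91 = 12410.28
τ̂ = Σ Nₕx̄ₕ = 17151.32.

17151.32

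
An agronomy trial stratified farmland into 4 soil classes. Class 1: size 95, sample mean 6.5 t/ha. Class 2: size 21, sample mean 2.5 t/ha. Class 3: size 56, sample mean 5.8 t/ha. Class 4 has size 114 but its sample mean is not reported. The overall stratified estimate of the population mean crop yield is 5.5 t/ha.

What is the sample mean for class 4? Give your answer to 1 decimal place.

Σ Nₕx̄ₕ = N·μ, so 114·x̄_4 = 286·5.5 − (95·6.5 + 21·2.5 + 56·5.8).
= 1573 − 994.8 = 578.2.
x̄_4 = 578.2 / 114 = 5.072... → 5.1.

5.1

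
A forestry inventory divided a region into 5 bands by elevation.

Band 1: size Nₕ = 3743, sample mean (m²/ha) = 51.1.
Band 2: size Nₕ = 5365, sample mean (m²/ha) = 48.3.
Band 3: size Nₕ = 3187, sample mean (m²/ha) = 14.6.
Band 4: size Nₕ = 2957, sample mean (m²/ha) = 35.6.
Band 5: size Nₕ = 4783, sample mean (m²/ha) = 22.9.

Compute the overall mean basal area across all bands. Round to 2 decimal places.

35.52

N = 3743 + 5365 + 3187 + 2957 + 4783 = 20035.
Overall mean = Σ (Nₕ/N)·x̄ₕ — weight by population share, not a simple average.
Σ Nₕx̄ₕ = 3743·51.1 + 5365·48.3 + 3187·14.6 + 2957·35.6 + 4783·22.9 = 191267.3 + 259129.5 + 46530.2 + 105269.2 + 109530.7 = 711726.9.
Divide by N: 711726.9 / 20035 = 35.5242... → 35.52.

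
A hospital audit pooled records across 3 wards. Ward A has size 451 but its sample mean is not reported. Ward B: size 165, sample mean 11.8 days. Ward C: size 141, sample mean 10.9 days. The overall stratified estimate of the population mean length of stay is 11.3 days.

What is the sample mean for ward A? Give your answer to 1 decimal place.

11.2

N = 451 + 165 + 141 = 757.
Overall total = μ·N = 11.3·757 = 8554.1.
Subtract the known strata: 165·11.8 + 141·10.9 = 3483.9.
Remaining total for ward A: 8554.1 − 3483.9 = 5070.2.
Divide by its size: 5070.2 / 451 = 11.242... → 11.2.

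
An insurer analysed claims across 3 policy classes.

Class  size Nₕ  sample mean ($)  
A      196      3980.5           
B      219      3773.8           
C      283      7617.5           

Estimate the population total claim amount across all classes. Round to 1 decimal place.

Population total = Σ Nₕ·x̄ₕ (each stratum's size times its mean).
196·3980.5 + 219·3773.8 + 283·7617.5 = 780178 + 826462.2 + 2155752.5 = 3762392.7.

3762392.7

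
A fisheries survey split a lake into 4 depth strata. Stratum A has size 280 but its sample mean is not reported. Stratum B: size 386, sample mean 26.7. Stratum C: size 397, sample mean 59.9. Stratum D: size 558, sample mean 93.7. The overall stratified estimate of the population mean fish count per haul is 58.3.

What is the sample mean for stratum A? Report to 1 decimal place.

29.0

N = 280 + 386 + 397 + 558 = 1621.
Overall total = μ·N = 58.3·1621 = 94504.3.
Subtract the known strata: 386·26.7 + 397·59.9 + 558·93.7 = 86371.1.
Remaining total for stratum A: 94504.3 − 86371.1 = 8133.2.
Divide by its size: 8133.2 / 280 = 29.047... → 29.0.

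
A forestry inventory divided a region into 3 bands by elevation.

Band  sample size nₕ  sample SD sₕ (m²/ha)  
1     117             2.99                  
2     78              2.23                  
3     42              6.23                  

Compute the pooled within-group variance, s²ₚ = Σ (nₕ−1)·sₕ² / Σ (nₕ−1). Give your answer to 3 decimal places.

Degrees of freedom: 116 + 77 + 41 = 234.
Σ(nₕ−1)sₕ² = 116·8.9401 + 77·4.9729 + 41·38.8129 = 3011.2938.
s²ₚ = 3011.2938 / 234 = 12.86878... → 12.869.

12.869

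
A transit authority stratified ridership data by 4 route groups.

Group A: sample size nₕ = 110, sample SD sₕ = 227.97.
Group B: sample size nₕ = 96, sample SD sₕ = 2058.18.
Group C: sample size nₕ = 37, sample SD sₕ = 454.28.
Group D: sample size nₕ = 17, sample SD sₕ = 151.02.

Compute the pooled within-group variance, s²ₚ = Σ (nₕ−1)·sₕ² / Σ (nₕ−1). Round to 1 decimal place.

Degrees of freedom: 109 + 95 + 36 + 16 = 256.
Σ(nₕ−1)sₕ² = 109·51970.3209 + 95·4236104.9124 + 36·206370.3184 + 16·22807.0404 = 415888975.7649.
s²ₚ = 415888975.7649 / 256 = 1624566.312... → 1624566.3.

1624566.3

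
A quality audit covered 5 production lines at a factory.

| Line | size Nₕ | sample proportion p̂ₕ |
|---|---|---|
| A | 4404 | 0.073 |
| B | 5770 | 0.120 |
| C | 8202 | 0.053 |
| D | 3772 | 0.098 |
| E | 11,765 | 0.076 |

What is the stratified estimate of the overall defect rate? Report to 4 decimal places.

Wₕ = Nₕ/N with N = 33913: 0.1299, 0.1701, 0.2419, 0.1112, 0.3469.
p̂_st = 0.1299·0.073 + 0.1701·0.120 + 0.2419·0.053 + 0.1112·0.098 + 0.3469·0.076 ≈ 0.079981... → 0.0800.

0.0800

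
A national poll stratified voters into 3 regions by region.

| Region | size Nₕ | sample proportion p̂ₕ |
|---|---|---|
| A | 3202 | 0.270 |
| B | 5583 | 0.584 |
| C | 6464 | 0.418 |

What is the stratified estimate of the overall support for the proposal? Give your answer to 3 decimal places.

0.448

Wₕ = Nₕ/N with N = 15249: 0.2100, 0.3661, 0.4239.
p̂_st = 0.2100·0.270 + 0.3661·0.584 + 0.4239·0.418 ≈ 0.44770... → 0.448.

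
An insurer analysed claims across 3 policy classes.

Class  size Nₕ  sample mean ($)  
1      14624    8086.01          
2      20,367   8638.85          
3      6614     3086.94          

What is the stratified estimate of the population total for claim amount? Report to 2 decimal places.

314614289.35

Population total = Σ Nₕ·x̄ₕ (each stratum's size times its mean).
14624·8086.01 + 20367·8638.85 + 6614·3086.94 = 118249810.24 + 175947457.95 + 20417021.16 = 314614289.35.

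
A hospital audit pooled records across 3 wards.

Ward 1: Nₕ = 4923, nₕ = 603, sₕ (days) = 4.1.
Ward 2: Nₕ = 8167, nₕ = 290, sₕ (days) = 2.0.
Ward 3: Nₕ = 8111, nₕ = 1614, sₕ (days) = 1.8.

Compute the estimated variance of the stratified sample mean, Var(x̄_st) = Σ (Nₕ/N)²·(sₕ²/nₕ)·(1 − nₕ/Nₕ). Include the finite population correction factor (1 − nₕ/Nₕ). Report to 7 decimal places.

N = 21201; Wₕ = Nₕ/N.
ward 1: (4923/21201)²·4.1²/603·(1 − 603/4923) = 0.0013190197
ward 2: (8167/21201)²·2.0²/290·(1 − 290/8167) = 0.0019741162
ward 3: (8111/21201)²·1.8²/1614·(1 − 1614/8111) = 0.0002353510
Sum = 0.0035284869 → 0.0035285.

0.0035285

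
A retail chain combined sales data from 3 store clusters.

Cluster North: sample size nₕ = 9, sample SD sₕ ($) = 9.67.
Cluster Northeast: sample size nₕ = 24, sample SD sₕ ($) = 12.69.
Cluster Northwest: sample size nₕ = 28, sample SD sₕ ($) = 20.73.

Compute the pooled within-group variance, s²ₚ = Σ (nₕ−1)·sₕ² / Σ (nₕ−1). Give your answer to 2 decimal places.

276.80

Degrees of freedom: 8 + 23 + 27 = 58.
Σ(nₕ−1)sₕ² = 8·93.5089 + 23·161.0361 + 27·429.7329 = 16054.6898.
s²ₚ = 16054.6898 / 58 = 276.8050... → 276.80.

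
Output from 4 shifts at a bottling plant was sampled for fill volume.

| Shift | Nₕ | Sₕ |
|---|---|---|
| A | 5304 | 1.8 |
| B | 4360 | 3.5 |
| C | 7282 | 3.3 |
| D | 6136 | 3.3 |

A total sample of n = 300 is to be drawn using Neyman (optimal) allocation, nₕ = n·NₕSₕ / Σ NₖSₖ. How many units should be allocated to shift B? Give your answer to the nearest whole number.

66

Σ NₕSₕ = 5304·1.8 + 4360·3.5 + 7282·3.3 + 6136·3.3 = 69086.6.
Share for B: 15260/69086.6 = 0.22088.
n_B = 300 × 0.22088 = 66.265... → 66.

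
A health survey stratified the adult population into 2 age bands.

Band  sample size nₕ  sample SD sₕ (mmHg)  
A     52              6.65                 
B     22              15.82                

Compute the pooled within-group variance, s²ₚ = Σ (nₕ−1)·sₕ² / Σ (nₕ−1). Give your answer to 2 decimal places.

Degrees of freedom: 51 + 21 = 72.
Σ(nₕ−1)sₕ² = 51·44.2225 + 21·250.2724 = 7511.0679.
s²ₚ = 7511.0679 / 72 = 104.3204... → 104.32.

104.32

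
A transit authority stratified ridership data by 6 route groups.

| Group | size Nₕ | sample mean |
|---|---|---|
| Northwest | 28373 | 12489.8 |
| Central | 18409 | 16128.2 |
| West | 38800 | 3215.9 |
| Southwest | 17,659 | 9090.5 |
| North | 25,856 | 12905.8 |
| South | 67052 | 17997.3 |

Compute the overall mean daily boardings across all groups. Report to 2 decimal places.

x̄_st = (Σ Nₕx̄ₕ) / (Σ Nₕ) = (28373·12489.8 + 18409·16128.2 + 38800·3215.9 + 17659·9090.5 + 25856·12905.8 + 67052·17997.3) / 196149
= 2477030513.1 / 196149 = 12628.3107... → 12628.31.

12628.31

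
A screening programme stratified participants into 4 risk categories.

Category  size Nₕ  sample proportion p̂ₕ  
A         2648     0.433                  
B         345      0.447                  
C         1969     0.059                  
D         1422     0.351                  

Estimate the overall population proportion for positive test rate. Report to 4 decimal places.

0.3001

N = 2648 + 345 + 1969 + 1422 = 6384.
Overall proportion = Σ (Nₕ/N)·p̂ₕ.
Σ Nₕp̂ₕ = 1146.584 + 154.215 + 116.171 + 499.122 = 1916.092.
1916.092 / 6384 = 0.300140... → 0.3001.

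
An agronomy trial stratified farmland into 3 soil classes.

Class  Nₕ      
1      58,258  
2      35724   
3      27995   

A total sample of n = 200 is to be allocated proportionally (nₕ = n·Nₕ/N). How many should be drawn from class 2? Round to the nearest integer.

Share of class 2 = 35724/121977 = 0.29287.
Allocate 200 × 0.29287 = 58.575... → 59.

59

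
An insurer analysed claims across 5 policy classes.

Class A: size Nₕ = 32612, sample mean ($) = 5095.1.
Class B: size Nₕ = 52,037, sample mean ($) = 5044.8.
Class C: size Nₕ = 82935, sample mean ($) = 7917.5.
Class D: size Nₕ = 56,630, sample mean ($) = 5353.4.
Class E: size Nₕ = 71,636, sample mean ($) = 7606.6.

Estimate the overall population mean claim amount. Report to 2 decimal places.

x̄_st = (Σ Nₕx̄ₕ) / (Σ Nₕ) = (32612·5095.1 + 52037·5044.8 + 82935·7917.5 + 56630·5353.4 + 71636·7606.6) / 295850
= 1933384960.9 / 295850 = 6535.0176... → 6535.02.

6535.02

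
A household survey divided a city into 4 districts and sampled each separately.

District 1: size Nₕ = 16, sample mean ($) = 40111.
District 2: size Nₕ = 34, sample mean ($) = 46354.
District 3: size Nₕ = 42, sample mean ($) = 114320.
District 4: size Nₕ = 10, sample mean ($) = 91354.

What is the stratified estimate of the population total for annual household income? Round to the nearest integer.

7932792

Population total = Σ Nₕ·x̄ₕ (each stratum's size times its mean).
16·40111 + 34·46354 + 42·114320 + 10·91354 = 641776 + 1576036 + 4801440 + 913540 = 7932792.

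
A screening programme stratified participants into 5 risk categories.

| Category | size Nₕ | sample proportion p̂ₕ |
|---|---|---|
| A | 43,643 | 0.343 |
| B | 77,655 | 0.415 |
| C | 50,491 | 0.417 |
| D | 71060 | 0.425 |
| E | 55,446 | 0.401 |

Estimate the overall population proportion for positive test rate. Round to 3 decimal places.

0.405

N = 43643 + 77655 + 50491 + 71060 + 55446 = 298295.
Overall proportion = Σ (Nₕ/N)·p̂ₕ.
Σ Nₕp̂ₕ = 14969.549 + 32226.825 + 21054.747 + 30200.5 + 22233.846 = 120685.467.
120685.467 / 298295 = 0.40458... → 0.405.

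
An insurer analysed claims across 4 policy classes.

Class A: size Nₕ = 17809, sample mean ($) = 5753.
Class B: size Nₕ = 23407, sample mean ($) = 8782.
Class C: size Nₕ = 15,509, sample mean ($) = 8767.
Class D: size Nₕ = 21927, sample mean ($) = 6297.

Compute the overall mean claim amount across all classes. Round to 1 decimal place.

N = 17809 + 23407 + 15509 + 21927 = 78652.
The stratified mean weights each stratum mean by its population share Nₕ/N.
Σ Nₕx̄ₕ = 17809·5753 + 23407·8782 + 15509·8767 + 21927·6297 = 102455177 + 205560274 + 135967403 + 138074319 = 582057173.
Divide by N: 582057173 / 78652 = 7400.412... → 7400.4.

7400.4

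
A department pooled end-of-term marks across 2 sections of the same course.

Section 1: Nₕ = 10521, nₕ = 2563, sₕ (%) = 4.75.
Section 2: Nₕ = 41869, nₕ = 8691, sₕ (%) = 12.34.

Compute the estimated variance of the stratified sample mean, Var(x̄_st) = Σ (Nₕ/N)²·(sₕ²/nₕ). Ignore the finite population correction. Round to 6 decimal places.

0.011546

N = 52390; Wₕ = Nₕ/N.
section 1: (10521/52390)²·4.75²/2563 = 0.000355022
section 2: (41869/52390)²·12.34²/8691 = 0.011190486
Sum = 0.011545509 → 0.011546.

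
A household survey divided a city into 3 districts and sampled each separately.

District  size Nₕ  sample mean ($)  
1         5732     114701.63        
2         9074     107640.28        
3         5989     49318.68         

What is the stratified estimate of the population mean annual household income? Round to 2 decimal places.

N = 5732 + 9074 + 5989 = 20795.
The stratified mean weights each stratum mean by its population share Nₕ/N.
Σ Nₕx̄ₕ = 5732·114701.63 + 9074·107640.28 + 5989·49318.68 = 657469743.16 + 976727900.72 + 295369574.52 = 1929567218.4.
Divide by N: 1929567218.4 / 20795 = 92789.9600... → 92789.96.

92789.96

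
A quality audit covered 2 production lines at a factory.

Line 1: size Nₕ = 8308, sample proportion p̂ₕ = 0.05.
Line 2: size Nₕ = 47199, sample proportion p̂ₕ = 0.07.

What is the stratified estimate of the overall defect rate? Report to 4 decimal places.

0.0670

Wₕ = Nₕ/N with N = 55507: 0.1497, 0.8503.
p̂_st = 0.1497·0.05 + 0.8503·0.07 ≈ 0.067007... → 0.0670.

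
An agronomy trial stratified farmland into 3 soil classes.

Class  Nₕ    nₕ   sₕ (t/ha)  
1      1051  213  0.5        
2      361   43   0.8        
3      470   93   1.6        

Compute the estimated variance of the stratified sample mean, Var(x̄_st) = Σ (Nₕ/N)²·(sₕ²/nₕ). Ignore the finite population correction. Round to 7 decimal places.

N = 1882; Wₕ = Nₕ/N.
class 1: (1051/1882)²·0.5²/213 = 0.0003660384
class 2: (361/1882)²·0.8²/43 = 0.0005476293
class 3: (470/1882)²·1.6²/93 = 0.0017167755
Sum = 0.0026304431 → 0.0026304.

0.0026304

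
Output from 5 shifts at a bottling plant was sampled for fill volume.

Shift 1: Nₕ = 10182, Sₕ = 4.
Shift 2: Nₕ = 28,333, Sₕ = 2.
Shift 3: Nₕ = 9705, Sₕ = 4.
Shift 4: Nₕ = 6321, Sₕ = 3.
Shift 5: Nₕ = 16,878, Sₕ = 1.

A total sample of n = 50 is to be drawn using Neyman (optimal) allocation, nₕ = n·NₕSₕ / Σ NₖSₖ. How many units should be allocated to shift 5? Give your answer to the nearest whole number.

Σ NₕSₕ = 10182·4 + 28333·2 + 9705·4 + 6321·3 + 16878·1 = 172055.
Share for 5: 16878/172055 = 0.09810.
n_5 = 50 × 0.09810 = 4.905... → 5.

5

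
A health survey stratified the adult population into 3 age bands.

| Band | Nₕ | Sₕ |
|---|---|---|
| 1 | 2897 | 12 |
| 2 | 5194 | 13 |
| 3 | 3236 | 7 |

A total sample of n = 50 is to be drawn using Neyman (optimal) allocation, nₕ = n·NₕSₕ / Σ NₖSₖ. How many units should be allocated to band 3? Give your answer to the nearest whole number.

9

1: NₕSₕ = 2897·12 = 34764
2: NₕSₕ = 5194·13 = 67522
3: NₕSₕ = 3236·7 = 22652
Σ NₕSₕ = 124938.
n_3 = 50·22652/124938 = 9.065... → 9.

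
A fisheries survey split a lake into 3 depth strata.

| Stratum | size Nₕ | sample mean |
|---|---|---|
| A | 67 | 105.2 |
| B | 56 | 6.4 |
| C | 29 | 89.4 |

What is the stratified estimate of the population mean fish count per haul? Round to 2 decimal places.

65.79

N = 152; weights Wₕ = Nₕ/N = (0.4408, 0.3684, 0.1908).
x̄_st = Σ Wₕ·x̄ₕ = 0.4408·105.2 + 0.3684·6.4 + 0.1908·89.4 ≈ 65.7855...
→ 65.79.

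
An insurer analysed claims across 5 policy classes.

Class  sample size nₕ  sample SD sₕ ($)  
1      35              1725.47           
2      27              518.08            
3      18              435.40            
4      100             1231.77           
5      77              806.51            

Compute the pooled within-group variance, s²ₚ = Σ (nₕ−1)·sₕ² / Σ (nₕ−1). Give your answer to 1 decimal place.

Degrees of freedom: 34 + 26 + 17 + 99 + 76 = 252.
Σ(nₕ−1)sₕ² = 34·2977246.7209 + 26·268406.8864 + 17·189573.16 + 99·1517257.3329 + 76·650458.3801 = 311071024.1217.
s²ₚ = 311071024.1217 / 252 = 1234408.826... → 1234408.8.

1234408.8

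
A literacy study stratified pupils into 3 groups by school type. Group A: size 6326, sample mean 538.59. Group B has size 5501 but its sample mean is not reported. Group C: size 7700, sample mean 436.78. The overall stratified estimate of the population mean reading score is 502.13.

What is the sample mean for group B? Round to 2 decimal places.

551.68

Σ Nₕx̄ₕ = N·μ, so 5501·x̄_B = 19527·502.13 − (6326·538.59 + 7700·436.78).
= 9805092.51 − 6770326.34 = 3034766.17.
x̄_B = 3034766.17 / 5501 = 551.6754... → 551.68.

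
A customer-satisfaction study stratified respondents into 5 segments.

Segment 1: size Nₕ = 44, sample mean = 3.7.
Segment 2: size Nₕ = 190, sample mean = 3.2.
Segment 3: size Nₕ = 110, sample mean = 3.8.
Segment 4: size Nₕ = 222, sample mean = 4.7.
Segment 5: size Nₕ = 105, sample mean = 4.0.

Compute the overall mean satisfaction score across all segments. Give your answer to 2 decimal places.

3.95

N = 44 + 190 + 110 + 222 + 105 = 671.
The stratified mean weights each stratum mean by its population share Nₕ/N.
Σ Nₕx̄ₕ = 44·3.7 + 190·3.2 + 110·3.8 + 222·4.7 + 105·4.0 = 162.8 + 608 + 418 + 1043.4 + 420 = 2652.2.
Divide by N: 2652.2 / 671 = 3.9526... → 3.95.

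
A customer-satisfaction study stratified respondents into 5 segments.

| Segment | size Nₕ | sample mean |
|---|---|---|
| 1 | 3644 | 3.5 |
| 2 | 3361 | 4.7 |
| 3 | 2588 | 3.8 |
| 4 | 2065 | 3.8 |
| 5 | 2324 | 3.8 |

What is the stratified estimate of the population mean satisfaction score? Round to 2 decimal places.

3.94

x̄_st = (Σ Nₕx̄ₕ) / (Σ Nₕ) = (3644·3.5 + 3361·4.7 + 2588·3.8 + 2065·3.8 + 2324·3.8) / 13982
= 55063.3 / 13982 = 3.9382... → 3.94.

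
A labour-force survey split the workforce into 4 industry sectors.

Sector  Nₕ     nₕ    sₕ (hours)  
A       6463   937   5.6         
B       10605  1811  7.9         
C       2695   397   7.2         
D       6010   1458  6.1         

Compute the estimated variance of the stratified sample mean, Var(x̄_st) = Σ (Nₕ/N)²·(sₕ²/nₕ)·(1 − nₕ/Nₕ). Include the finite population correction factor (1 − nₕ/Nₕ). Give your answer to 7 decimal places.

0.0089065

N = 25773; Wₕ = Nₕ/N.
sector A: (6463/25773)²·5.6²/937·(1 − 937/6463) = 0.0017994988
sector B: (10605/25773)²·7.9²/1811·(1 − 1811/10605) = 0.0048384128
sector C: (2695/25773)²·7.2²/397·(1 − 397/2695) = 0.0012174562
sector D: (6010/25773)²·6.1²/1458·(1 − 1458/6010) = 0.0010511118
Sum = 0.0089064796 → 0.0089065.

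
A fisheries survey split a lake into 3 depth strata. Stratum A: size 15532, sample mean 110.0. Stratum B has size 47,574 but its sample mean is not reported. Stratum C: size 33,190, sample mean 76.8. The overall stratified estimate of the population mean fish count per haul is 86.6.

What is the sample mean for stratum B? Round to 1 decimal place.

85.8

N = 15532 + 47574 + 33190 = 96296.
Overall total = μ·N = 86.6·96296 = 8339233.6.
Subtract the known strata: 15532·110.0 + 33190·76.8 = 4257512.
Remaining total for stratum B: 8339233.6 − 4257512 = 4081721.6.
Divide by its size: 4081721.6 / 47574 = 85.797... → 85.8.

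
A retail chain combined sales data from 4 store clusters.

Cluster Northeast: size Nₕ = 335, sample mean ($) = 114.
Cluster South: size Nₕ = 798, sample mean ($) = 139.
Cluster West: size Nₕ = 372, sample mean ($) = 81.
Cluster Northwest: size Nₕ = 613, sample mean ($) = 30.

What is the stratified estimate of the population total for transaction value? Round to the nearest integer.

197634

Population total = Σ Nₕ·x̄ₕ (each stratum's size times its mean).
335·114 + 798·139 + 372·81 + 613·30 = 38190 + 110922 + 30132 + 18390 = 197634.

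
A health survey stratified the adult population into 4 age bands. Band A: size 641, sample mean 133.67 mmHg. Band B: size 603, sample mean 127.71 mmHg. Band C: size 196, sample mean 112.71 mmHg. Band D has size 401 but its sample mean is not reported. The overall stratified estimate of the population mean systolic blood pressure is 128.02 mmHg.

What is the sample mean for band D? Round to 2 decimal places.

126.94

N = 641 + 603 + 196 + 401 = 1841.
Overall total = μ·N = 128.02·1841 = 235684.82.
Subtract the known strata: 641·133.67 + 603·127.71 + 196·112.71 = 184782.76.
Remaining total for band D: 235684.82 − 184782.76 = 50902.06.
Divide by its size: 50902.06 / 401 = 126.9378... → 126.94.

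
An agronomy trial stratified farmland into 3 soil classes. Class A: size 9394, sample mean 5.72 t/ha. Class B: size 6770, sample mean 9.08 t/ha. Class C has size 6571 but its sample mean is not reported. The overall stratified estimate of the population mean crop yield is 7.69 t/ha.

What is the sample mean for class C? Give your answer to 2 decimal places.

9.07

N = 9394 + 6770 + 6571 = 22735.
Overall total = μ·N = 7.69·22735 = 174832.15.
Subtract the known strata: 9394·5.72 + 6770·9.08 = 115205.28.
Remaining total for class C: 174832.15 − 115205.28 = 59626.87.
Divide by its size: 59626.87 / 6571 = 9.0742... → 9.07.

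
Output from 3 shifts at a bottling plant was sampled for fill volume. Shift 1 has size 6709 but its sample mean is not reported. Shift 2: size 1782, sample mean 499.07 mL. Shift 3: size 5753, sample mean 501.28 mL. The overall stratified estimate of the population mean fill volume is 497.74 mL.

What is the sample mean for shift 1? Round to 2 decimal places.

494.35

N = 6709 + 1782 + 5753 = 14244.
Overall total = μ·N = 497.74·14244 = 7089808.56.
Subtract the known strata: 1782·499.07 + 5753·501.28 = 3773206.58.
Remaining total for shift 1: 7089808.56 − 3773206.58 = 3316601.98.
Divide by its size: 3316601.98 / 6709 = 494.3512... → 494.35.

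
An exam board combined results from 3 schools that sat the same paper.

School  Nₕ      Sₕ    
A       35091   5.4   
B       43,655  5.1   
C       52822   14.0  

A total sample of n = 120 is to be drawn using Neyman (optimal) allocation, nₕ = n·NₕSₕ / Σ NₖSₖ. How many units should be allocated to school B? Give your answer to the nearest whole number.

A: NₕSₕ = 35091·5.4 = 189491.4
B: NₕSₕ = 43655·5.1 = 222640.5
C: NₕSₕ = 52822·14.0 = 739508
Σ NₕSₕ = 1151639.9.
n_B = 120·222640.5/1151639.9 = 23.199... → 23.

23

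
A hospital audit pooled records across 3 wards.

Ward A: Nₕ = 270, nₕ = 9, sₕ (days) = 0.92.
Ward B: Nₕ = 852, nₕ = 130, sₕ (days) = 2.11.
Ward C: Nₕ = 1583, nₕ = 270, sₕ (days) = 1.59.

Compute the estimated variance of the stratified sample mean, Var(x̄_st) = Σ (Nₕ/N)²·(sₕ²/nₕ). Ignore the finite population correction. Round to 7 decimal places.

0.0075412

N = 2705; Wₕ = Nₕ/N.
ward A: (270/2705)²·0.92²/9 = 0.0009369710
ward B: (852/2705)²·2.11²/130 = 0.0033975528
ward C: (1583/2705)²·1.59²/270 = 0.0032066959
Sum = 0.0075412196 → 0.0075412.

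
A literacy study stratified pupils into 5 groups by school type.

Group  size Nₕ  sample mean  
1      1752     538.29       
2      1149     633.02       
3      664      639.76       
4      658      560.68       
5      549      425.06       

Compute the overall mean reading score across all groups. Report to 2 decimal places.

x̄_st = (Σ Nₕx̄ₕ) / (Σ Nₕ) = (1752·538.29 + 1149·633.02 + 664·639.76 + 658·560.68 + 549·425.06) / 4772
= 2697510.08 / 4772 = 565.2787... → 565.28.

565.28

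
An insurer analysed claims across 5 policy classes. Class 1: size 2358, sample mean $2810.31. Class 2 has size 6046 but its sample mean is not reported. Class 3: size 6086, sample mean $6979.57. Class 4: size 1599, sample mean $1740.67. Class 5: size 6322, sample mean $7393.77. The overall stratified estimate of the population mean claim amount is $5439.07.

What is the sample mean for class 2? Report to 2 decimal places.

3847.81

N = 2358 + 6046 + 6086 + 1599 + 6322 = 22411.
Overall total = μ·N = 5439.07·22411 = 121894997.77.
Subtract the known strata: 2358·2810.31 + 6086·6979.57 + 1599·1740.67 + 6322·7393.77 = 98631119.27.
Remaining total for class 2: 121894997.77 − 98631119.27 = 23263878.5.
Divide by its size: 23263878.5 / 6046 = 3847.8132... → 3847.81.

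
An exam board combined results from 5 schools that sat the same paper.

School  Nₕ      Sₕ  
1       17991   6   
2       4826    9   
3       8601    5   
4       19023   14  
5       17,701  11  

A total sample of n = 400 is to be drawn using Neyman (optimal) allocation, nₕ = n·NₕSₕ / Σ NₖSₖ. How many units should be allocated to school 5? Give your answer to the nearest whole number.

1: NₕSₕ = 17991·6 = 107946
2: NₕSₕ = 4826·9 = 43434
3: NₕSₕ = 8601·5 = 43005
4: NₕSₕ = 19023·14 = 266322
5: NₕSₕ = 17701·11 = 194711
Σ NₕSₕ = 655418.
n_5 = 400·194711/655418 = 118.832... → 119.

119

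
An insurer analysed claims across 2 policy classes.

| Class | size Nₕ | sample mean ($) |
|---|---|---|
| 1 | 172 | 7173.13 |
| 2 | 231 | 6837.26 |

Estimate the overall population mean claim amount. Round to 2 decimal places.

6980.61

N = 172 + 231 = 403.
The stratified mean weights each stratum mean by its population share Nₕ/N.
Σ Nₕx̄ₕ = 172·7173.13 + 231·6837.26 = 1233778.36 + 1579407.06 = 2813185.42.
Divide by N: 2813185.42 / 403 = 6980.6090... → 6980.61.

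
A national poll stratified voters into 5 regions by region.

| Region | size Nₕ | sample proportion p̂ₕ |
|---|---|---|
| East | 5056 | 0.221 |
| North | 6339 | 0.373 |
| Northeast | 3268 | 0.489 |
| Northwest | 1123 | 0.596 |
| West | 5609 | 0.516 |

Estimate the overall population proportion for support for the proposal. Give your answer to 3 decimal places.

N = 5056 + 6339 + 3268 + 1123 + 5609 = 21395.
Overall proportion = Σ (Nₕ/N)·p̂ₕ.
Σ Nₕp̂ₕ = 1117.376 + 2364.447 + 1598.052 + 669.308 + 2894.244 = 8643.427.
8643.427 / 21395 = 0.40399... → 0.404.

0.404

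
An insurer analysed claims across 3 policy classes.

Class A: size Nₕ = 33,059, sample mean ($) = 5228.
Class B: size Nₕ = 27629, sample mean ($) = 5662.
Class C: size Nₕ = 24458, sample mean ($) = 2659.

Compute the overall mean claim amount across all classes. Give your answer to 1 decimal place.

4630.9

N = 85146; weights Wₕ = Nₕ/N = (0.3883, 0.3245, 0.2872).
x̄_st = Σ Wₕ·x̄ₕ = 0.3883·5228 + 0.3245·5662 + 0.2872·2659 ≈ 4630.889...
→ 4630.9.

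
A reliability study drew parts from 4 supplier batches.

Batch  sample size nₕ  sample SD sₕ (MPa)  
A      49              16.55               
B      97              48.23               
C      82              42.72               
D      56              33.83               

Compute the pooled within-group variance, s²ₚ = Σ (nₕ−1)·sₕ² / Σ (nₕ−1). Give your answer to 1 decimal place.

1597.2

A: (49−1)·16.55² = 48·273.9025 = 13147.32
B: (97−1)·48.23² = 96·2326.1329 = 223308.7584
C: (82−1)·42.72² = 81·1824.9984 = 147824.8704
D: (56−1)·33.83² = 55·1144.4689 = 62945.7895
Numerator = 447226.7383; denominator = Σ(nₕ−1) = 280.
s²ₚ = 447226.7383/280 = 1597.238... → 1597.2.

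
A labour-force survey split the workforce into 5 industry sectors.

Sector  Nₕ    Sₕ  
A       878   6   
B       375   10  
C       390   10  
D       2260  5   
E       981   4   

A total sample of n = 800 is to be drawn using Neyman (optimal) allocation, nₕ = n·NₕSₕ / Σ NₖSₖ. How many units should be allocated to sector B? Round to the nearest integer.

A: NₕSₕ = 878·6 = 5268
B: NₕSₕ = 375·10 = 3750
C: NₕSₕ = 390·10 = 3900
D: NₕSₕ = 2260·5 = 11300
E: NₕSₕ = 981·4 = 3924
Σ NₕSₕ = 28142.
n_B = 800·3750/28142 = 106.602... → 107.

107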